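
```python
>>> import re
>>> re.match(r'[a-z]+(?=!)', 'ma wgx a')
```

None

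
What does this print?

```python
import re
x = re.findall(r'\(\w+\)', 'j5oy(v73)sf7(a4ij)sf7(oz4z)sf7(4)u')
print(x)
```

Matches: at [4:9] → '(v73)'; at [12:18] → '(a4ij)'; at [21:27] → '(oz4z)'; at [30:33] → '(4)'.
Since nothing is captured, `findall` lists the 4 matched substrings directly.

['(v73)', '(a4ij)', '(oz4z)', '(4)']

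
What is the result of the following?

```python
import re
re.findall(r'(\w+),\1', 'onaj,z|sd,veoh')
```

`\1` is not a pattern — it's the concrete string captured by group 1, re-applied verbatim.
`findall` collects group 1 from each match (0 total).
Nothing in the string satisfies the pattern, so the list is empty.

[]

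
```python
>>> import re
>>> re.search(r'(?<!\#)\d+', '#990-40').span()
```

Because the assertion is negative and zero-width, positions next to the forbidden text are skipped.
Unlike `match`, `search` isn't anchored — it looks for the pattern anywhere in the string.
The match spans [2:4] → '90'.

(2, 4)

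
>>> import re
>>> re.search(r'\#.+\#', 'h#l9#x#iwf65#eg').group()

'#l9#x#iwf65#'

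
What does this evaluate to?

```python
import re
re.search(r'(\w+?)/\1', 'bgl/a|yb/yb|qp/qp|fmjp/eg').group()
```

The backreference `\1` re-matches whatever the first group consumed, character for character.
The match spans [6:11] → 'yb/yb'.

'yb/yb'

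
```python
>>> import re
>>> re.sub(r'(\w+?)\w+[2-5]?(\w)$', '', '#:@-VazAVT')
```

'#:@-'

The pattern matches one or more of a word character (lazy) (captured); then one or more of a word character, then optionally a character in [2-5]; then a word character (captured); then anchored at the end.
Matches: at [4:10] → 'VazAVT'.
`sub` substitutes '' at each match site.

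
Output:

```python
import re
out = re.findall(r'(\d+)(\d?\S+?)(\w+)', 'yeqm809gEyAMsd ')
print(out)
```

[('809', 'g', 'EyAMsd')]

Pattern: one or more of a digit (captured); then optionally a digit, then one or more of a non-whitespace character (lazy) (captured); then one or more of a word character (captured).
Because the quantifier is non-greedy, it stops expanding at the earliest point where the rest of the pattern can succeed.
Scanning left to right: at [4:14] match '809gEyAMsd', groups = ('809', 'g', 'EyAMsd').
`findall` packs the 3 group values into a tuple for every match.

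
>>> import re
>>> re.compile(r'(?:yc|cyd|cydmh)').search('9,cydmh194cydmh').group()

'cyd'

Alternation isn't longest-match — the leftmost alternative that fits at this position is chosen.
The match spans [2:5] → 'cyd'.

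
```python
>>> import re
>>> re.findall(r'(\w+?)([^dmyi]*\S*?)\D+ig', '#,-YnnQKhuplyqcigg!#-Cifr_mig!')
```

Multiple groups make `findall` return tuples — one 2-tuple for the one match.

[('Y', 'nnQKhupl')]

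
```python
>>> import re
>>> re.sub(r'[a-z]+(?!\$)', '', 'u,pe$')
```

',e$'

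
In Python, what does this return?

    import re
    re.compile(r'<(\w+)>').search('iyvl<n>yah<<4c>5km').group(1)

'n'

`re.search` tries every starting position until one works.
The match spans [4:7] → '<n>'.
Captured: group 1 = 'n'.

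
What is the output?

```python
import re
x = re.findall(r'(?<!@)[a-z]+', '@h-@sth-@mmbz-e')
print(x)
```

The negative lookahead/lookbehind blocks any match where the forbidden context is present.
Matches: at [5:7] → 'th'; at [10:13] → 'mbz'; at [14:15] → 'e'.
`findall` yields the raw match text (3 of them) because the pattern has no groups.

['th', 'mbz', 'e']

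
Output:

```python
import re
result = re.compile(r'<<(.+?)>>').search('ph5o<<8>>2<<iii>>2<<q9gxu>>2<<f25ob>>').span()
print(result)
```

(4, 9)

`re.search` scans for the first position where the pattern succeeds.
The match spans [4:9] → '<<8>>'.
Captured: group 1 = '8'.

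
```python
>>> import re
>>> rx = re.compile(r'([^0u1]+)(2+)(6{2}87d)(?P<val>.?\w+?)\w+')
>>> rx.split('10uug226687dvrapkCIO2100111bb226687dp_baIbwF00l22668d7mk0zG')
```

This matches one or more of any character except [0u1] (captured); then one or more of a literal '2' (captured); then exactly 2 of the literal '6', then the literal '87d' (captured); then optionally any character, then one or more of a word character (lazy) (captured as 'val'); then one or more of a word character.
A `+?`/`*?`/`{m,n}?` starts at its minimum and grows only as far as needed for what follows to match.
Matches to split on: at [4:59] → 'g226687dvrapkCIO2100111bb226687dp_baIbwF00l22668d7mk0zG'.
`re.split` interleaves the captured-group text with the surrounding fragments.

['10uu', 'g2', '2', '6687d', 'vr', '']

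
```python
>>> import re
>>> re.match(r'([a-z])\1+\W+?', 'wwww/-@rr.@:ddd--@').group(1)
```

'w'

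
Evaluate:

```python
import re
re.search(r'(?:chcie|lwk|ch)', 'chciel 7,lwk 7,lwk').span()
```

(0, 5)

Branches in `(...|...)` are attempted left-to-right; the first branch that allows the whole pattern to succeed is taken.
The match spans [0:5] → 'chcie'.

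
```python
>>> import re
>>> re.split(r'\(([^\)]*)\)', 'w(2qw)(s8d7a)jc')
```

['w', '2qw', '', 's8d7a', 'jc']

Matches to split on: at [1:6] → '(2qw)'; at [6:13] → '(s8d7a)'.
The group in the pattern means `split` returns the separators' captures alongside the pieces.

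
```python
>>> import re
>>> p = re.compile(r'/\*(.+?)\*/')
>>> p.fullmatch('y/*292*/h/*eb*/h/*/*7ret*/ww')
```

`fullmatch` succeeds only if the pattern covers the string from start to end.
Here there's no way to consume every character, so the call returns None.

None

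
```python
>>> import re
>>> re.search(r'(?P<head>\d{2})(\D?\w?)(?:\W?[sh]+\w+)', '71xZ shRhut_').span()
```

(0, 12)

Pattern: exactly 2 of a digit (captured as 'head'); then optionally a non-digit, then optionally a word character (captured); then optionally a non-word character, then one or more of one of [sh], then one or more of a word character (non-capturing group).
The match spans [0:12] → '71xZ shRhut_'.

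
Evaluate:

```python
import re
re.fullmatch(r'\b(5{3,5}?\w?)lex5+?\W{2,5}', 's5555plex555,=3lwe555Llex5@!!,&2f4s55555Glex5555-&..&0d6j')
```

None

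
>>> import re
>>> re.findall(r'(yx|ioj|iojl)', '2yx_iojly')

Branches in `(...|...)` are attempted left-to-right; the first branch that allows the whole pattern to succeed is taken.
Matches: at [1:3] match 'yx', group 1 = 'yx'; at [4:7] match 'ioj', group 1 = 'ioj'.
`findall` collects group 1 from each match (2 total).

['yx', 'ioj']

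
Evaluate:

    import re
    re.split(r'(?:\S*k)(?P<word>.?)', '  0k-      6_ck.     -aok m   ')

['  ', '-', '      ', '.', '     ', ' ', 'm   ']

Pattern: zero or more of a non-whitespace character, then the literal 'k' (non-capturing group); then optionally any character (captured as 'word').
Matches to split on: at [2:5] → '0k-'; at [11:16] → '6_ck.'; at [21:26] → '-aok '.
With a capturing group present, the delimiter's captured portion is kept in the result list.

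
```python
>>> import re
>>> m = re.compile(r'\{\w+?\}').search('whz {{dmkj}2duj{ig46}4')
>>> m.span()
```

(5, 11)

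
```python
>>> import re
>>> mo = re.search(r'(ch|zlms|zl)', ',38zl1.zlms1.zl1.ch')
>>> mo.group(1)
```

'zl'

`re.search` scans for the first position where the pattern succeeds.
The match spans [3:5] → 'zl'.
Captured: group 1 = 'zl'.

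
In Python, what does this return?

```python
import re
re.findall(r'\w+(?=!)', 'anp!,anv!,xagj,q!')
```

['anp', 'anv', 'q']

Lookahead/lookbehind check context without consuming it, so the matched span excludes the asserted characters.
Walking the string: at [0:3] → 'anp'; at [5:8] → 'anv'; at [15:16] → 'q'.
No capturing groups, so `findall` returns the 3 full match strings.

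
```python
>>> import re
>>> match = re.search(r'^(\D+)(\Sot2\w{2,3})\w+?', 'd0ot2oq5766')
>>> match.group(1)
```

The match spans [0:9] → 'd0ot2oq57'.
Captured: group 1 = 'd', group 2 = '0ot2oq5'.

'd'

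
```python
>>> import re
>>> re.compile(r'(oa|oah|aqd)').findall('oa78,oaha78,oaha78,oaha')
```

Branches in `(...|...)` are attempted left-to-right; the first branch that allows the whole pattern to succeed is taken.
Walking the string: at [0:2] match 'oa', group 1 = 'oa'; at [5:7] match 'oa', group 1 = 'oa'; at [12:14] match 'oa', group 1 = 'oa'; at [19:21] match 'oa', group 1 = 'oa'.
With a single group, `findall` returns only what that group captured — 4 items.

['oa', 'oa', 'oa', 'oa']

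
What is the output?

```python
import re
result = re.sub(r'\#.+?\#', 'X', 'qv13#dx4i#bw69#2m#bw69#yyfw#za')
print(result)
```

qv13Xbw69Xbw69Xza

Each match is replaced by 'X'.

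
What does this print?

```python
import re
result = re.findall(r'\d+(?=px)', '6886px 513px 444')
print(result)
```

['6886', '513']

The `(?=…)`/`(?<=…)` assertion just peeks at neighbouring text; it doesn't advance the match position.
Scanning left to right: at [0:4] → '6886'; at [7:10] → '513'.
No capturing groups, so `findall` returns the 2 full match strings.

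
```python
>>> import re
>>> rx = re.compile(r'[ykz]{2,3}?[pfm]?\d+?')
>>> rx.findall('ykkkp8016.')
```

['kkkp8']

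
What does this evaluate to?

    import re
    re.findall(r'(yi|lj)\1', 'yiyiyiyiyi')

['yi', 'yi']

`\1` has to match the exact text group 1 already captured.
Scanning left to right: at [0:4] match 'yiyi', group 1 = 'yi'; at [4:8] match 'yiyi', group 1 = 'yi'.
Because there's exactly one group, `findall` drops the full match and keeps group 1 from each hit.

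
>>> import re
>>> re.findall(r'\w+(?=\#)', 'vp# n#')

['vp', 'n']

Lookahead/lookbehind check context without consuming it, so the matched span excludes the asserted characters.
Walking the string: at [0:2] → 'vp'; at [4:5] → 'n'.
No capturing groups, so `findall` returns the 2 full match strings.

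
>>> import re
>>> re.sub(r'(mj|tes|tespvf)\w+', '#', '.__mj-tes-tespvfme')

'.__mj-tes-#'

Every occurrence is swapped for '#'.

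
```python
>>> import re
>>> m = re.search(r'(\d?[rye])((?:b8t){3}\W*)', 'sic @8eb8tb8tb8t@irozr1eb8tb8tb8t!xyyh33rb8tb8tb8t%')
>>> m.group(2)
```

Pattern: optionally a digit, then one of [rye] (captured); then the literal 'b8t' repeated 3 times, then zero or more of a non-word character (captured).
Unlike `match`, `search` isn't anchored — it looks for the pattern anywhere in the string.
The match spans [5:17] → '8eb8tb8tb8t@'.
Captured: group 1 = '8e', group 2 = 'b8tb8tb8t@'.

'b8tb8tb8t@'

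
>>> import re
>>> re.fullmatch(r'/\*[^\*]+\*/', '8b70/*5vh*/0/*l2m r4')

None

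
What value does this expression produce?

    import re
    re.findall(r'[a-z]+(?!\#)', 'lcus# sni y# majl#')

['lcu', 'sni', 'maj']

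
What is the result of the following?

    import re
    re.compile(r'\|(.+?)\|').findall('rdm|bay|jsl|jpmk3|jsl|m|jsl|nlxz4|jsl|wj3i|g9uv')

['bay', 'jpmk3', 'm', 'nlxz4', 'wj3i']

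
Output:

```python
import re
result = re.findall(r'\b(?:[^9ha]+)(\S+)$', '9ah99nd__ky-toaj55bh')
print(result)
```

['aj55bh']

Pattern: a word boundary (`\b`, zero-width); then one or more of any character except [9ha] (non-capturing group); then one or more of a non-whitespace character (captured); then anchored at the end.
Because there's exactly one group, `findall` drops the full match and keeps group 1 from the one hit.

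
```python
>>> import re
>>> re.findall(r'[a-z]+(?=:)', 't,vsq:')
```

The positive lookaround only admits positions where the adjacent text matches; those characters stay outside the span.
Matches: at [2:5] → 'vsq'.
Since nothing is captured, `findall` lists the 1 matched substring directly.

['vsq']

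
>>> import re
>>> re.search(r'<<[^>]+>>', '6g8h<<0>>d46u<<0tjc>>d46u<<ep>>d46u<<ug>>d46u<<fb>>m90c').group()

'<<0>>'

The match spans [4:9] → '<<0>>'.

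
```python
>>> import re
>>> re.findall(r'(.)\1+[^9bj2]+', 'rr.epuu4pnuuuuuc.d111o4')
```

`\1` is not a pattern — it's the concrete string captured by group 1, re-applied verbatim.
Scanning left to right: at [0:23] match 'rr.epuu4pnuuuuuc.d111o4', group 1 = 'r'.
With a single group, `findall` returns only what that group captured — 1 item.

['r']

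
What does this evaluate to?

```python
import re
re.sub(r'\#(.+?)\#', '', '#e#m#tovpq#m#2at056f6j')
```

'mm#2at056f6j'

Because the quantifier is non-greedy, it stops expanding at the earliest point where the rest of the pattern can succeed.
Every occurrence is swapped for ''.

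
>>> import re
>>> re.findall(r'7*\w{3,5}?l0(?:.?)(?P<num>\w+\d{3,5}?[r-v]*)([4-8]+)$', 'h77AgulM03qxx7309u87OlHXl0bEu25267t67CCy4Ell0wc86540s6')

The pattern matches zero or more of the literal '7', then 3 to 5 of a word character (lazy), then the literal 'l0'; then optionally any character (non-capturing group); then one or more of a word character, then 3 to 5 of a digit (lazy), then zero or more of a character in [r-v] (captured as 'num'); then one or more of a character in [4-8] (captured); then anchored at the end.
Walking the string: at [19:54] match '7OlHXl0bEu25267t67CCy4Ell0wc86540s6', groups = ('Eu25267t67CCy4Ell0wc86540s', '6').
`findall` packs the 2 group values into a tuple for every match.

[('Eu25267t67CCy4Ell0wc86540s', '6')]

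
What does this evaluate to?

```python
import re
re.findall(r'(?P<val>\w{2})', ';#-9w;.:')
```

This matches exactly 2 of a word character (captured as 'val').
Walking the string: at [3:5] match '9w', group 1 = '9w'.
`findall` collects group 1 from the one match (1 total).

['9w']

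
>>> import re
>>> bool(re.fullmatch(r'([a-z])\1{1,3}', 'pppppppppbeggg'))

False

The backreference `\1` re-matches whatever the first group consumed, character for character.
`re.fullmatch` is like wrapping the pattern in `^…$` (in single-line mode).
Here the string isn't matched end-to-end, so the call returns None, and `bool(None)` is False.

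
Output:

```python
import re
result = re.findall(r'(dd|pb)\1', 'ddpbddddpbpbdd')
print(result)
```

['dd', 'pb']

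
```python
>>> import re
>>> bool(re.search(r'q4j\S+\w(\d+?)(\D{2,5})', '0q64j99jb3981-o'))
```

False

Pattern: the literal 'q4j', then one or more of a non-whitespace character, then a word character; then one or more of a digit (lazy) (captured); then 2 to 5 of a non-digit (captured).
Here no position works, so the call returns None, and `bool(None)` is False.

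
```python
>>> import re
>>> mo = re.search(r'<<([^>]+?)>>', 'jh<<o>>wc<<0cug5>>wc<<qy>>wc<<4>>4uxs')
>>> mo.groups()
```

('o',)

`re.search` tries every starting position until one works.
The match spans [2:7] → '<<o>>'.
Captured: group 1 = 'o'.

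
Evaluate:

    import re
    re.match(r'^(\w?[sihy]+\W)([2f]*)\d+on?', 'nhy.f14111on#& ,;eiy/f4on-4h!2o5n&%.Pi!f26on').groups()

('nhy.', 'f')

This matches anchored at the start of the string; then optionally a word character, then one or more of one of [sihy], then a non-word character (captured); then zero or more of one of [2f] (captured); then one or more of a digit, then a literal 'o', then optionally the literal 'n'.
`re.match` won't scan ahead — the pattern has to work from the very first character.
The match spans [0:12] → 'nhy.f14111on'.
Captured: group 1 = 'nhy.', group 2 = 'f'.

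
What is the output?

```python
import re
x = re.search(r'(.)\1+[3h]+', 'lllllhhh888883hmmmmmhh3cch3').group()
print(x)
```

lllllhhh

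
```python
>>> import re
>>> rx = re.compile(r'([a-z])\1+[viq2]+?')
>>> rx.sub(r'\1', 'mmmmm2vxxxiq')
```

'mvxq'

A backreference is literal: `\1` must see the identical characters the first group matched.
Matches: at [0:6] → 'mmmmm2'; at [7:11] → 'xxxi'.
The replacement refers to a captured group, so each match is rewritten using its own captured text.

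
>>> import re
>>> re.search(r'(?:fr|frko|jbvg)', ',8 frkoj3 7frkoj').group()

Alternation isn't longest-match — the leftmost alternative that fits at this position is chosen.
`re.search` tries every starting position until one works.
The match spans [3:5] → 'fr'.

'fr'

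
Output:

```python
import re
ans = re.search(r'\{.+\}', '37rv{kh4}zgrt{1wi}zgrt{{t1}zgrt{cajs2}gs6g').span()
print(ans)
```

(4, 38)

`re.search` tries every starting position until one works.
The match spans [4:38] → '{kh4}zgrt{1wi}zgrt{{t1}zgrt{cajs2}'.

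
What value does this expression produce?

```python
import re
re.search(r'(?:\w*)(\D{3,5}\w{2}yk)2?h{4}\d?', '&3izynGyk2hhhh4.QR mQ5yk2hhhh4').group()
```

The match spans [1:30] → '3izynGyk2hhhh4.QR mQ5yk2hhhh4'.

'3izynGyk2hhhh4.QR mQ5yk2hhhh4'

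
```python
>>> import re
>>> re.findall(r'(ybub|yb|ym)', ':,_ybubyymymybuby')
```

Branches in `(...|...)` are attempted left-to-right; the first branch that allows the whole pattern to succeed is taken.
With a single group, `findall` returns only what that group captured — 4 items.

['ybub', 'ym', 'ym', 'ybub']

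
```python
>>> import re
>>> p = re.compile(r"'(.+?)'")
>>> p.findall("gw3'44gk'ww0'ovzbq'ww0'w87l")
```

A `+?`/`*?`/`{m,n}?` starts at its minimum and grows only as far as needed for what follows to match.
Scanning left to right: at [3:9] match "'44gk'", group 1 = '44gk'; at [12:19] match "'ovzbq'", group 1 = 'ovzbq'.
Because there's exactly one group, `findall` drops the full match and keeps group 1 from each hit.

['44gk', 'ovzbq']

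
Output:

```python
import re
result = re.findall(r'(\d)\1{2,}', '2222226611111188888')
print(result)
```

`\1` has to match the exact text group 1 already captured.
Because there's exactly one group, `findall` drops the full match and keeps group 1 from each hit.

['2', '1', '8']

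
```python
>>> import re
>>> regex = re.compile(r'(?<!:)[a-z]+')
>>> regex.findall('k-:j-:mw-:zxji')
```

Because the assertion is negative and zero-width, positions next to the forbidden text are skipped.
Matches: at [0:1] → 'k'; at [7:8] → 'w'; at [11:14] → 'xji'.
No capturing groups, so `findall` returns the 3 full match strings.

['k', 'w', 'xji']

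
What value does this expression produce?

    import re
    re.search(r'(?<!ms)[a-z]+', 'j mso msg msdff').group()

Because the assertion is negative and zero-width, positions next to the forbidden text are skipped.
The match spans [0:1] → 'j'.

'j'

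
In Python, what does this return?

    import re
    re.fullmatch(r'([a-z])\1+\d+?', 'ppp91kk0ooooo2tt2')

None

For `fullmatch`, every character of the input must be accounted for by the pattern.
Here the pattern can't cover the whole string, so the call returns None.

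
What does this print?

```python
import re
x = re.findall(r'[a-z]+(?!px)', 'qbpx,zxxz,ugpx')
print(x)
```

['qbpx', 'zxxz', 'ugpx']

A negative assertion filters positions out without eating any characters.
Scanning left to right: at [0:4] → 'qbpx'; at [5:9] → 'zxxz'; at [10:14] → 'ugpx'.
`findall` yields the raw match text (3 of them) because the pattern has no groups.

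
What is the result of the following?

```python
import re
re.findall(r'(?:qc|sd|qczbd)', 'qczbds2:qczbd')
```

Alternation tries branches left to right and keeps the first one that lets the overall match succeed at that position.
Since nothing is captured, `findall` lists the 2 matched substrings directly.

['qc', 'qc']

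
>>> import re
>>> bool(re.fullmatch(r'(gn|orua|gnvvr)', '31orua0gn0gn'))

`re.fullmatch` is like wrapping the pattern in `^…$` (in single-line mode).
Here the pattern can't cover the whole string, so the call returns None, and `bool(None)` is False.

False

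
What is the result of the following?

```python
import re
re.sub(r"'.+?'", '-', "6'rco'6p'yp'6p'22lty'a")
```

'6-6p-6p-a'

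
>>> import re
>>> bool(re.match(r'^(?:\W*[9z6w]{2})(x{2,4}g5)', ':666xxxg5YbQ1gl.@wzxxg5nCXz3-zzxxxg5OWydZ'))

False

The pattern matches anchored at the start of the string; then zero or more of a non-word character, then exactly 2 of one of [9z6w] (non-capturing group); then 2 to 4 of a literal 'x', then the literal 'g5' (captured).
With `match`, the pattern is implicitly anchored at the beginning.
Here position 0 doesn't satisfy it, so the call returns None, and `bool(None)` is False.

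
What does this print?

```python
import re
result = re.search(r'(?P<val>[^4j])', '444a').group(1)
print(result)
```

a

The pattern matches any character except [4j] (captured as 'val').
Unlike `match`, `search` isn't anchored — it looks for the pattern anywhere in the string.
The match spans [3:4] → 'a'.
Captured: group 1 = 'a'.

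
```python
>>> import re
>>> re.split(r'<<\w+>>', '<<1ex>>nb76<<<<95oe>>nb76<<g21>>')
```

['', 'nb76<<', 'nb76', '']

Each match becomes a cut point; 4 segments remain.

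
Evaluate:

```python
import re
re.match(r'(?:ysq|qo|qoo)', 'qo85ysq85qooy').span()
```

(0, 2)

With `match`, the pattern is implicitly anchored at the beginning.
The match spans [0:2] → 'qo'.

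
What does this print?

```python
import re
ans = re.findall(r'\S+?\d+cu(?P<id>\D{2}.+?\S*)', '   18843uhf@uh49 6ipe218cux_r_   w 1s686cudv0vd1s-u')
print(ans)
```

This matches one or more of a non-whitespace character (lazy), then one or more of a digit, then the literal 'cu'; then exactly 2 of a non-digit, then one or more of any character (lazy), then zero or more of a non-whitespace character (captured as 'id').
The `?` after the quantifier makes it lazy — it takes as little as possible before letting the rest of the pattern try.
Matches: at [17:30] match '6ipe218cux_r_', group 1 = 'x_r_'; at [35:51] match '1s686cudv0vd1s-u', group 1 = 'dv0vd1s-u'.
Because there's exactly one group, `findall` drops the full match and keeps group 1 from each hit.

['x_r_', 'dv0vd1s-u']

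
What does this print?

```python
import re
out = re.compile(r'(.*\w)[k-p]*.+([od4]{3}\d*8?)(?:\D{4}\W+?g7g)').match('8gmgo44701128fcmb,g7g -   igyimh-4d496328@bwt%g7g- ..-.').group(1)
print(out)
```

8gmgo44701128fcmb,g7g -   igyimh

This matches zero or more of any character, then a word character (captured); then zero or more of a character in [k-p], then one or more of any character; then exactly 3 of one of [od4], then zero or more of a digit, then optionally the literal '8' (captured); then exactly 4 of a non-digit, then one or more of a non-word character (lazy), then the literal 'g7g' (non-capturing group).
`re.match` only tries the pattern at the start of the string.
The match spans [0:49] → '8gmgo44701128fcmb,g7g -   igyimh-4d496328@bwt%g7g'.
Captured: group 1 = '8gmgo44701128fcmb,g7g -   igyimh', group 2 = '4d496328'.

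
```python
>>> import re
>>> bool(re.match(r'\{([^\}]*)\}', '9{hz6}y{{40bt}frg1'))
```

With `match`, the pattern is implicitly anchored at the beginning.
Here the pattern fails at index 0, so the call returns None, and `bool(None)` is False.

False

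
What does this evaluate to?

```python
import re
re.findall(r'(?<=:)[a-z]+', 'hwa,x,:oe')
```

['oe']

The positive lookaround only admits positions where the adjacent text matches; those characters stay outside the span.
Walking the string: at [7:9] → 'oe'.
Since nothing is captured, `findall` lists the 1 matched substring directly.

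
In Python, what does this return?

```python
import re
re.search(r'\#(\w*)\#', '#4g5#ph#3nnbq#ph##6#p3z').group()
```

`re.search` tries every starting position until one works.
The match spans [0:5] → '#4g5#'.
Captured: group 1 = '4g5'.

'#4g5#'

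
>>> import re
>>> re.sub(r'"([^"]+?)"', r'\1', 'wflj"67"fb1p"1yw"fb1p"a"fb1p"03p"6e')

Matches: at [4:8] → '"67"'; at [12:17] → '"1yw"'; at [21:24] → '"a"'; at [28:33] → '"03p"'.
`\1` in the replacement pulls in group 1's text for each match.

'wflj67fb1p1ywfb1pafb1p03p6e'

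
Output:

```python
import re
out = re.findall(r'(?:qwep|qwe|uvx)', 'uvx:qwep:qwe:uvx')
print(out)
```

['uvx', 'qwep', 'qwe', 'uvx']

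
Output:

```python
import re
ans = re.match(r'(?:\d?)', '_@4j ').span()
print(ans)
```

(0, 0)

With `match`, the pattern is implicitly anchored at the beginning.
The match spans [0:0] → ''.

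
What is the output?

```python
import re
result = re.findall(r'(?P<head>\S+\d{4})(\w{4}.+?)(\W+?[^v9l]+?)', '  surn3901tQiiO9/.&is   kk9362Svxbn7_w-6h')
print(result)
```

A `+?`/`*?`/`{m,n}?` starts at its minimum and grows only as far as needed for what follows to match.
3 groups means each result is a tuple of 3 captured strings — 2 here.

[('surn3901', 'tQiiO9', '/.'), ('kk9362', 'Svxbn7_w', '-6')]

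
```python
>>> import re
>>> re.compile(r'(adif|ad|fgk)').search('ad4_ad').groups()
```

('ad',)

The match spans [0:2] → 'ad'.
Captured: group 1 = 'ad'.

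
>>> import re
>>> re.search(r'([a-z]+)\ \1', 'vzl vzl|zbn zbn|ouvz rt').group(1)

'vzl'

The match spans [0:7] → 'vzl vzl'.
Captured: group 1 = 'vzl'.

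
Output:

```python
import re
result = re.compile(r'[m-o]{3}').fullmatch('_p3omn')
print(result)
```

The pattern matches exactly 3 of a character in [m-o].
`fullmatch` succeeds only if the pattern covers the string from start to end.
Here there's no way to consume every character, so the call returns None.

None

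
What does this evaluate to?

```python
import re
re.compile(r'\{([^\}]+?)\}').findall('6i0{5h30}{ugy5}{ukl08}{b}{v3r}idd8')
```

['5h30', 'ugy5', 'ukl08', 'b', 'v3r']

`findall` collects group 1 from each match (5 total).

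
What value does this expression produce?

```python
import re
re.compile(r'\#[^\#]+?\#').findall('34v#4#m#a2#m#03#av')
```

No capturing groups, so `findall` returns the 3 full match strings.

['#4#', '#a2#', '#03#']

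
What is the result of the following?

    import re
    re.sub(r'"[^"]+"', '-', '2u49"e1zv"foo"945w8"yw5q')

'2u49-foo-yw5q'

Matches: at [4:10] → '"e1zv"'; at [13:20] → '"945w8"'.
Every occurrence is swapped for '-'.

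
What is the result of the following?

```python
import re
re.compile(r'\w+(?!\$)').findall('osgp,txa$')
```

['osgp', 'tx']

Because the assertion is negative and zero-width, positions next to the forbidden text are skipped.
`findall` yields the raw match text (2 of them) because the pattern has no groups.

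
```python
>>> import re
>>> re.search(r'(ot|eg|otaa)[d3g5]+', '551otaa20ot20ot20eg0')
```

Unlike `match`, `search` isn't anchored — it looks for the pattern anywhere in the string.
Here the pattern never matches, so the call returns None.

None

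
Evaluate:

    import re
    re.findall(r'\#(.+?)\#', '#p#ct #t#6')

With the lazy modifier that quantifier settles for the fewest repetitions that let the rest of the pattern succeed (the atoms after it are unaffected and can still be greedy).
With a single group, `findall` returns only what that group captured — 2 items.

['p', 't']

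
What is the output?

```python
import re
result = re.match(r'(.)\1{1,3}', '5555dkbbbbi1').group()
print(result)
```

5555

A backreference is literal: `\1` must see the identical characters the first group matched.
With `match`, the pattern is implicitly anchored at the beginning.
The match spans [0:4] → '5555'.
Captured: group 1 = '5'.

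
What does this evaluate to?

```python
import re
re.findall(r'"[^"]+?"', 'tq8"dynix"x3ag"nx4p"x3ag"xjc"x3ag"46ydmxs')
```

['"dynix"', '"nx4p"', '"xjc"']

Matches: at [3:10] → '"dynix"'; at [14:20] → '"nx4p"'; at [24:29] → '"xjc"'.
No capturing groups, so `findall` returns the 3 full match strings.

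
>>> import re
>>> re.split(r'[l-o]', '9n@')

Splitting on the pattern gives 2 pieces.

['9', '@']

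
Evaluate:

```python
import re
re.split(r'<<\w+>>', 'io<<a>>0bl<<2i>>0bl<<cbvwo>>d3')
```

['io', '0bl', '0bl', 'd3']

Matches to split on: at [2:7] → '<<a>>'; at [10:16] → '<<2i>>'; at [19:28] → '<<cbvwo>>'.
Splitting on the pattern gives 4 pieces.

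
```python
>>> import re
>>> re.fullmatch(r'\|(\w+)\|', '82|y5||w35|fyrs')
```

`fullmatch` succeeds only if the pattern covers the string from start to end.
Here there's no way to consume every character, so the call returns None.

None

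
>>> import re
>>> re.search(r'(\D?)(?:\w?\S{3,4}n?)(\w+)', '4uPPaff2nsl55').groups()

The pattern matches optionally a non-digit (captured); then optionally a word character, then 3 to 4 of a non-whitespace character, then optionally the literal 'n' (non-capturing group); then one or more of a word character (captured).
`search` walks the string left to right and returns the first match it finds.
The match spans [0:13] → '4uPPaff2nsl55'.
Captured: group 1 = '', group 2 = 'ff2nsl55'.

('', 'ff2nsl55')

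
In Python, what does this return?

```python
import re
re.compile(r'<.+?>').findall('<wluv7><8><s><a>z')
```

['<wluv7>', '<8>', '<s>', '<a>']

Because the quantifier is non-greedy, it stops expanding at the earliest point where the rest of the pattern can succeed.
No capturing groups, so `findall` returns the 4 full match strings.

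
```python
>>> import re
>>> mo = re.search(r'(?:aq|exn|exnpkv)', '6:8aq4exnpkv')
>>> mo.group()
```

'aq'

`re.search` tries every starting position until one works.
The match spans [3:5] → 'aq'.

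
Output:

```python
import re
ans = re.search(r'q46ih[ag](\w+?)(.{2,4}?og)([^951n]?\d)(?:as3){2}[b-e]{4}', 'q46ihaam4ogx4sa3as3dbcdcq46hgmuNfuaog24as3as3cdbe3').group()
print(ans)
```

q46ihaam4ogx4sa3as3dbcdcq46hgmuNfuaog24as3as3cdbe

The pattern matches the literal 'q4', then the literal '6ih', then one of [ag]; then one or more of a word character (lazy) (captured); then 2 to 4 of any character (lazy), then the literal 'og' (captured); then optionally any character except [951n], then a digit (captured); then the literal 'as3' repeated 2 times, then exactly 4 of a character in [b-e].
`re.search` scans for the first position where the pattern succeeds.
The match spans [0:49] → 'q46ihaam4ogx4sa3as3dbcdcq46hgmuNfuaog24as3as3cdbe'.
Captured: group 1 = 'am4ogx4sa3as3dbcdcq46hgmu', group 2 = 'Nfuaog', group 3 = '24'.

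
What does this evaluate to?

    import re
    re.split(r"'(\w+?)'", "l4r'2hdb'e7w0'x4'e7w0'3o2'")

['l4r', '2hdb', 'e7w0', 'x4', 'e7w0', '3o2', '']

Matches to split on: at [3:9] → "'2hdb'"; at [13:17] → "'x4'"; at [21:26] → "'3o2'".
With a capturing group present, the delimiter's captured portion is kept in the result list.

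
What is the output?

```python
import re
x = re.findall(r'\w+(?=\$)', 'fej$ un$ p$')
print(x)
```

['fej', 'un', 'p']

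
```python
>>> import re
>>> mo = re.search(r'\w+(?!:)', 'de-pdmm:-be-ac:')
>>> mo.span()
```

(0, 2)

`(?!…)`/`(?<!…)` only lets a position through if the neighbouring text does NOT match; no characters are consumed.
The match spans [0:2] → 'de'.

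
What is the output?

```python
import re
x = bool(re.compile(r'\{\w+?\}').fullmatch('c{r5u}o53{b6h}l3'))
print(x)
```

False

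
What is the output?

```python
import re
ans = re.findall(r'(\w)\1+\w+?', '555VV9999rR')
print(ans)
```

['5', '9']

A backreference is literal: `\1` must see the identical characters the first group matched.
Walking the string: at [0:4] match '555V', group 1 = '5'; at [5:10] match '9999r', group 1 = '9'.
Because there's exactly one group, `findall` drops the full match and keeps group 1 from each hit.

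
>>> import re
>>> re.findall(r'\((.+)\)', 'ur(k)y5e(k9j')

['k']

One capturing group, so `findall` returns just the captured substring from the one match — 1 in all.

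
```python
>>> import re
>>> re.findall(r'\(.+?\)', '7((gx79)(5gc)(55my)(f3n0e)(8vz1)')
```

With the lazy modifier that quantifier settles for the fewest repetitions that let the rest of the pattern succeed (the atoms after it are unaffected and can still be greedy).
Matches: at [1:8] → '((gx79)'; at [8:13] → '(5gc)'; at [13:19] → '(55my)'; at [19:26] → '(f3n0e)'; at [26:32] → '(8vz1)'.
`findall` yields the raw match text (5 of them) because the pattern has no groups.

['((gx79)', '(5gc)', '(55my)', '(f3n0e)', '(8vz1)']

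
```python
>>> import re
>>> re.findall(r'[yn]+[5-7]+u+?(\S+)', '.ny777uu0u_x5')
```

A non-greedy quantifier consumes as few characters as it can — just enough that the remainder of the pattern still matches from where it stops; whatever follows it matches normally.
Because there's exactly one group, `findall` drops the full match and keeps group 1 from the one hit.

['u0u_x5']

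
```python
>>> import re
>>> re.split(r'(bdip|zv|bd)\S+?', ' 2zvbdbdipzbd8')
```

Alternation isn't longest-match — the leftmost alternative that fits at this position is chosen.
Because the pattern has a capturing group, `split` also inserts each captured text between the pieces.

[' 2', 'zv', 'd', 'bdip', '', 'bd', '']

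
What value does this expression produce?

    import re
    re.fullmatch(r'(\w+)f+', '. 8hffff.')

None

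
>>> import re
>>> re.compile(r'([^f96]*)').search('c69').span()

(0, 1)

The pattern matches zero or more of any character except [f96] (captured).
`re.search` tries every starting position until one works.
The match spans [0:1] → 'c'.
Captured: group 1 = 'c'.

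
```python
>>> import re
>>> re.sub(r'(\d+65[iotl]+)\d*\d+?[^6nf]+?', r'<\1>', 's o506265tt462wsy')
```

's o<506265tt>sy'

With the lazy modifier that quantifier settles for the fewest repetitions that let the rest of the pattern succeed (the atoms after it are unaffected and can still be greedy).
The replacement refers to a captured group, so each match is rewritten using its own captured text.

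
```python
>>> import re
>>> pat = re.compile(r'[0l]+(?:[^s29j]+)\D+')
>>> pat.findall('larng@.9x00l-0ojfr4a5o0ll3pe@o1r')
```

['larng@.', '00l-0ojfr', '0ll3pe@o1r']

The pattern matches one or more of one of [0l]; then one or more of any character except [s29j] (non-capturing group); then one or more of a non-digit.
Scanning left to right: at [0:7] → 'larng@.'; at [9:18] → '00l-0ojfr'; at [22:32] → '0ll3pe@o1r'.
With no groups in the pattern, `findall` gives back each whole match — 3 here.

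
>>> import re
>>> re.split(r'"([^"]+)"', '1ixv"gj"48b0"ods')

Matches to split on: at [4:8] → '"gj"'.
Because the pattern has a capturing group, `split` also inserts each captured text between the pieces.

['1ixv', 'gj', '48b0"ods']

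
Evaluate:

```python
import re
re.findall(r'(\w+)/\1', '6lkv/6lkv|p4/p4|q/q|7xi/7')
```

`\1` is not a pattern — it's the concrete string captured by group 1, re-applied verbatim.
Scanning left to right: at [0:9] match '6lkv/6lkv', group 1 = '6lkv'; at [10:15] match 'p4/p4', group 1 = 'p4'; at [16:19] match 'q/q', group 1 = 'q'.
One capturing group, so `findall` returns just the captured substring from each match — 3 in all.

['6lkv', 'p4', 'q']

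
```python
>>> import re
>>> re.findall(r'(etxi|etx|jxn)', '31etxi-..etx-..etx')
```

['etxi', 'etx', 'etx']

Branches in `(...|...)` are attempted left-to-right; the first branch that allows the whole pattern to succeed is taken.
`findall` collects group 1 from each match (3 total).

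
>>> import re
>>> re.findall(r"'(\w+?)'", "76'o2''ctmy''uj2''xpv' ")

With a single group, `findall` returns only what that group captured — 4 items.

['o2', 'ctmy', 'uj2', 'xpv']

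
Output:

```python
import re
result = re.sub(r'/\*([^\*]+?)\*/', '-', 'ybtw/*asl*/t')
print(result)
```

Matches: at [4:11] → '/*asl*/'.
Every occurrence is swapped for '-'.

ybtw-t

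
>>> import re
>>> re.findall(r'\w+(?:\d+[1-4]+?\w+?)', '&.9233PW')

['9233P']

Pattern: one or more of a word character; then one or more of a digit, then one or more of a character in [1-4] (lazy), then one or more of a word character (lazy) (non-capturing group).
Matches: at [2:7] → '9233P'.
No capturing groups, so `findall` returns the 1 full match string.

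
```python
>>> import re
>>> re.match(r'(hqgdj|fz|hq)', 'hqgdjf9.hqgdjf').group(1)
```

'hqgdj'

The match spans [0:5] → 'hqgdj'.
Captured: group 1 = 'hqgdj'.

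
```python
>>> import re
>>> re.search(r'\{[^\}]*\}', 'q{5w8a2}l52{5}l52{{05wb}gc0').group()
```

The match spans [1:8] → '{5w8a2}'.

'{5w8a2}'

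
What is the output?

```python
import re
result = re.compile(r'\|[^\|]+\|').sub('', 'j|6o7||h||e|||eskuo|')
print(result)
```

j|

Every occurrence is swapped for ''.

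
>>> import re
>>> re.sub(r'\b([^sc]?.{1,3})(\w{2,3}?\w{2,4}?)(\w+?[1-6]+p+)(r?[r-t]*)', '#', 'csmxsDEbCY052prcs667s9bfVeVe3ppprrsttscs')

'#cs667s9bfVeVe3ppprrsttscs'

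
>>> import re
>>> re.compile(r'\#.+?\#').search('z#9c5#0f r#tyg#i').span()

(1, 6)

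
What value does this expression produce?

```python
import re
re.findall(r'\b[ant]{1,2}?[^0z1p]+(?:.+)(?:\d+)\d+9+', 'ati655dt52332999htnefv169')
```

The pattern matches a word boundary (`\b`, zero-width); then 1 to 2 of one of [ant] (lazy), then one or more of any character except [0z1p]; then one or more of any character (non-capturing group); then one or more of a digit (non-capturing group); then one or more of a digit; then one or more of a literal '9'.
`findall` yields the raw match text (1 of them) because the pattern has no groups.

['ati655dt52332999htnefv169']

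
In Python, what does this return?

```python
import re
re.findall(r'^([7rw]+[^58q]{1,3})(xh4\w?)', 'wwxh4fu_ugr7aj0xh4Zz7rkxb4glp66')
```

The pattern matches anchored at the start of the string; then one or more of one of [7rw], then 1 to 3 of any character except [58q] (captured); then the literal 'xh4', then optionally a word character (captured).
Scanning left to right: at [0:6] match 'wwxh4f', groups = ('ww', 'xh4f').
With 2 capturing groups, `findall` returns a 2-tuple per match.

[('ww', 'xh4f')]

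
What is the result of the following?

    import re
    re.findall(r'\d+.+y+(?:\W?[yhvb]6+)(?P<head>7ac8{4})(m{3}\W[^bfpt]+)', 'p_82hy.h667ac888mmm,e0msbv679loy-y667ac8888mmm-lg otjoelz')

The pattern matches one or more of a digit, then one or more of any character, then one or more of the literal 'y'; then optionally a non-word character, then one of [yhvb], then one or more of a literal '6' (non-capturing group); then the literal '7ac', then exactly 4 of the literal '8' (captured as 'head'); then exactly 3 of a literal 'm', then a non-word character, then one or more of any character except [bfpt] (captured).
Walking the string: at [2:51] match '82hy.h667ac888mmm,e0msbv679loy-y667ac8888mmm-lg o', groups = ('7ac8888', 'mmm-lg o').
`findall` packs the 2 group values into a tuple for every match.

[('7ac8888', 'mmm-lg o')]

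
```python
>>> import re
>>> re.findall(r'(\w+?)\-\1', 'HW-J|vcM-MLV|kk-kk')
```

['M', 'kk']

After group 1 captures some text, `\1` only succeeds where that same text appears again.
Walking the string: at [7:10] match 'M-M', group 1 = 'M'; at [13:18] match 'kk-kk', group 1 = 'kk'.
`findall` collects group 1 from each match (2 total).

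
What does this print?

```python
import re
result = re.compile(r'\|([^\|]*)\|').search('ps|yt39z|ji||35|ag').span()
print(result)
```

(2, 9)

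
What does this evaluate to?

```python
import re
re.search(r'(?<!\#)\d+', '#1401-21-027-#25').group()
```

A negative assertion filters positions out without eating any characters.
The match spans [2:5] → '401'.

'401'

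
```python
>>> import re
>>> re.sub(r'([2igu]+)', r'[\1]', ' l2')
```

The pattern matches one or more of one of [2igu] (captured).
`\1` in the replacement pulls in group 1's text for each match.

' l[2]'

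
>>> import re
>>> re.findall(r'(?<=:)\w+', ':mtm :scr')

['mtm', 'scr']

The positive lookaround only admits positions where the adjacent text matches; those characters stay outside the span.
Walking the string: at [1:4] → 'mtm'; at [6:9] → 'scr'.
No capturing groups, so `findall` returns the 2 full match strings.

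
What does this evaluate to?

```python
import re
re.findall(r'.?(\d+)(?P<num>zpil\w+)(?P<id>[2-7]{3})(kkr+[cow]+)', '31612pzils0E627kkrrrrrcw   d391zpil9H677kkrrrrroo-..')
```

[('391', 'zpil9H', '677', 'kkrrrrroo')]

4 groups means the one result is a tuple of 4 captured strings — 1 here.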